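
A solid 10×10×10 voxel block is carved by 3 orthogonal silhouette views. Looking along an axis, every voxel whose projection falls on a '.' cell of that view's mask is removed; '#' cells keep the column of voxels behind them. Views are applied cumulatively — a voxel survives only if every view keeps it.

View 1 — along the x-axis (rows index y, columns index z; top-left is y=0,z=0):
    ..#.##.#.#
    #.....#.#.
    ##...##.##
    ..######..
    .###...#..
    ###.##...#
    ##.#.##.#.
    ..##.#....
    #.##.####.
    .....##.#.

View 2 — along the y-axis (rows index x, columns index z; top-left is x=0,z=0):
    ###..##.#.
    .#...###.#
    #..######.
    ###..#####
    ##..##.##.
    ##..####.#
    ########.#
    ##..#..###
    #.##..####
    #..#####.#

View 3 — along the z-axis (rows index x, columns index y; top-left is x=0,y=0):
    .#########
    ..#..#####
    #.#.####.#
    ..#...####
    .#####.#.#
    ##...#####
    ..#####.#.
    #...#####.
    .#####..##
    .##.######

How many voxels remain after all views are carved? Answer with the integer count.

start: 10×10×10 = 1000 voxels
V1 x: intersect with YZ mask (49 set) -- 490 left
V2 y: intersect with XZ mask (68 set) -- 334 left
V3 z: intersect with XY mask (68 set) -- 229 left

|visual hull| = 229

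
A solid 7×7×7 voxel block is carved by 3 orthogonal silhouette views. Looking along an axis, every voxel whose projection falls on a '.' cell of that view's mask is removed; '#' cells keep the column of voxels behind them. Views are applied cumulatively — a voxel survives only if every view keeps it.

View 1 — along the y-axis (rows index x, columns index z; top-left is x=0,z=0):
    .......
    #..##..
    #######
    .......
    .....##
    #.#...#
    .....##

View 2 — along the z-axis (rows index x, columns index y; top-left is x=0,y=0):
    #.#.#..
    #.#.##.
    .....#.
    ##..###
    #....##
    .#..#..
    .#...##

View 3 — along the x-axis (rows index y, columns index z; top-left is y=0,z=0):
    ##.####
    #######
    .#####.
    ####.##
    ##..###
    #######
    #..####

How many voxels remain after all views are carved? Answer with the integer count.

initial block: 7^3 = 343
V1 y: intersect with XZ mask (17 set) -- 119 left
V2 z: intersect with XY mask (21 set) -- 37 left
V3 x: intersect with YZ mask (41 set) -- 34 left

|visual hull| = 34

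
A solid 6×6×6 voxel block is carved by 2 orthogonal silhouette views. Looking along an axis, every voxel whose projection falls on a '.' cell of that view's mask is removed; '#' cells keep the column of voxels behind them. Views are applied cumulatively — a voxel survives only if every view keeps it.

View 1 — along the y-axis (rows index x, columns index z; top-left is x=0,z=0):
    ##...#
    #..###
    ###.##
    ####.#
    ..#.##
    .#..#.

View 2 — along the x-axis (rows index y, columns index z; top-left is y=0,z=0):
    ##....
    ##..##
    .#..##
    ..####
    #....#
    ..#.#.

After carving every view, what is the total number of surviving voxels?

68 voxels

full grid |V| = 216
step 1: project along y, AND mask (22/36) → |grid| = 132
step 2: project along x, AND mask (17/36) → |grid| = 68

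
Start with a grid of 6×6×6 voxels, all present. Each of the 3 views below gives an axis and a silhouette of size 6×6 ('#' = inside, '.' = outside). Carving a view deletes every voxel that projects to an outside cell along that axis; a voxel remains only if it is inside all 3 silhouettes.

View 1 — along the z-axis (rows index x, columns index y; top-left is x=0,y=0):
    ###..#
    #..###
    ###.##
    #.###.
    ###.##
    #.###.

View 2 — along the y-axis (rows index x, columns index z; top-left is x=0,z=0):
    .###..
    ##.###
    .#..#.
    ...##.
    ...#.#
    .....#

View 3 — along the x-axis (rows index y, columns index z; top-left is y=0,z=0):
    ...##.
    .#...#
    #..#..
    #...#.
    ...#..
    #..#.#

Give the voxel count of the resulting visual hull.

before carving: 216 voxels (6×6×6)
after view 1 [z-axis, 26 of 36 cells solid] → remaining = 156
after view 2 [y-axis, 15 of 36 cells solid] → remaining = 64
after view 3 [x-axis, 12 of 36 cells solid] → remaining = 25

|visual hull| = 25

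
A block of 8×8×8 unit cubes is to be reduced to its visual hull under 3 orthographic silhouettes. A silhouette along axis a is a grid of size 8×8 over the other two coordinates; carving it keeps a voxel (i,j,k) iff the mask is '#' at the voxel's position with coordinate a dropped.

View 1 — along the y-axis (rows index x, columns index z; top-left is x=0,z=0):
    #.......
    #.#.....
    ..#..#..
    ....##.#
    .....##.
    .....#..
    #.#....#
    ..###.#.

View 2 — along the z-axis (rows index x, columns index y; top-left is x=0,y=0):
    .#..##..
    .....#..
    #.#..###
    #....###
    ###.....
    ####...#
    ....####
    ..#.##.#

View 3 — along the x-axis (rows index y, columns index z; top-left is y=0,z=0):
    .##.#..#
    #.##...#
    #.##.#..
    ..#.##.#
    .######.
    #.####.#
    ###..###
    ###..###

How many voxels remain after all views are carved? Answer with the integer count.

before carving: 512 voxels (8×8×8)
  1. axis=1 (XZ plane), |mask|=18  ⇒  voxels=144
  2. axis=2 (XY plane), |mask|=29  ⇒  voxels=66
  3. axis=0 (YZ plane), |mask|=40  ⇒  voxels=47

47 voxels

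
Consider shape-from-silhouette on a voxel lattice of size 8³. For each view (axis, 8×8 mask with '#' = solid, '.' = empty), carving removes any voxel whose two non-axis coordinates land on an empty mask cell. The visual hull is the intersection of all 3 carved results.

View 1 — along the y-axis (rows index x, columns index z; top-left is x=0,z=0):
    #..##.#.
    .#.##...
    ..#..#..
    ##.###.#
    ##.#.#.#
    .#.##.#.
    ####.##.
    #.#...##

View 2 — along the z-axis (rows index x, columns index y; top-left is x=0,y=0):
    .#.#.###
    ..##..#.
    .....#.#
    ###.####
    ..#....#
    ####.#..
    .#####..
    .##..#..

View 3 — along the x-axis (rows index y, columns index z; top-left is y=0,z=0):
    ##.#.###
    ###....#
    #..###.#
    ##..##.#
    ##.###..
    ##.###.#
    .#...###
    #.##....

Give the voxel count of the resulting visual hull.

voxel count = 86

initial block: 8^3 = 512
after view 1 [y-axis, 34 of 64 cells solid] → remaining = 272
after view 2 [z-axis, 32 of 64 cells solid] → remaining = 147
after view 3 [x-axis, 38 of 64 cells solid] → remaining = 86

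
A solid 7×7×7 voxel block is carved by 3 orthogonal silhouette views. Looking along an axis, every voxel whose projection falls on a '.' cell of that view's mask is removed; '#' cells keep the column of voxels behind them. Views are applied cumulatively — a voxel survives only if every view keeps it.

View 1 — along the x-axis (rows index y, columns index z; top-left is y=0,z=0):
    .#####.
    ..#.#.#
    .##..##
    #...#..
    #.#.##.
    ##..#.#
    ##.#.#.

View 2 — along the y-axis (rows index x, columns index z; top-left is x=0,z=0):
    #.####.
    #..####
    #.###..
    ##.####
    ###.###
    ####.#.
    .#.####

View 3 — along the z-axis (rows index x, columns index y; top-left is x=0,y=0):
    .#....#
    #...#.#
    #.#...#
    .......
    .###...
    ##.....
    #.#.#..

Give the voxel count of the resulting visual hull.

initial block: 7^3 = 343
after view 1 [x-axis, 26 of 49 cells solid] → remaining = 182
after view 2 [y-axis, 36 of 49 cells solid] → remaining = 134
after view 3 [z-axis, 16 of 49 cells solid] → remaining = 43

43 voxels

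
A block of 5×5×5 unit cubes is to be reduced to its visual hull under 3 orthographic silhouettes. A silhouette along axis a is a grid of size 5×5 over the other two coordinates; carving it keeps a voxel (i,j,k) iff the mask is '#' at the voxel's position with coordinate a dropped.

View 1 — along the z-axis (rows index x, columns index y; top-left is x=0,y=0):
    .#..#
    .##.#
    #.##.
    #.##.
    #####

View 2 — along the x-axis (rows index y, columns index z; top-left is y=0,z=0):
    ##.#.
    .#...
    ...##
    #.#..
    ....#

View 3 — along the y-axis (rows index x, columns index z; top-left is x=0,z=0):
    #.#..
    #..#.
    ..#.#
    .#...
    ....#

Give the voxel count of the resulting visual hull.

remaining voxels: 6

start: 5×5×5 = 125 voxels
[1] z-view keeps 16 columns → grid now 80
[2] x-view keeps 9 columns → grid now 29
[3] y-view keeps 8 columns → grid now 6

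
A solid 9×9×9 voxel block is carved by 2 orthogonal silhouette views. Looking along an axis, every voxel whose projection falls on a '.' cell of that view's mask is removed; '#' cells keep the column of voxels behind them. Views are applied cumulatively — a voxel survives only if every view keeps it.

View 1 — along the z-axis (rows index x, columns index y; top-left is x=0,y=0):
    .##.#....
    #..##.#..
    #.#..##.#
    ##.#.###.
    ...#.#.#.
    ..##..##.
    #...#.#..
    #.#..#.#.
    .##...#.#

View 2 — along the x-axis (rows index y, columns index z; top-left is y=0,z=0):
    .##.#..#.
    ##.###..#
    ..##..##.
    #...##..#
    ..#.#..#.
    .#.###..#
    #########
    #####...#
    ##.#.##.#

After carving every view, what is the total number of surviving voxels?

remaining voxels: 193

full grid |V| = 729
step 1: project along z, AND mask (36/81) → |grid| = 324
step 2: project along x, AND mask (47/81) → |grid| = 193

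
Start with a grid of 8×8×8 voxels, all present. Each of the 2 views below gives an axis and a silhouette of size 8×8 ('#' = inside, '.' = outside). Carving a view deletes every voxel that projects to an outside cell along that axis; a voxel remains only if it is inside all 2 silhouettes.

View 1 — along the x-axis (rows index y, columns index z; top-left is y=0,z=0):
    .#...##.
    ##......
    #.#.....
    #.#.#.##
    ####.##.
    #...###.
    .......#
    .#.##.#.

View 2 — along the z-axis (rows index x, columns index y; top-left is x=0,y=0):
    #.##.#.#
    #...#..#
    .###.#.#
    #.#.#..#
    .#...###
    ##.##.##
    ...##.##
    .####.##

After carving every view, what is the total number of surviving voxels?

full grid |V| = 512
after view 1 [x-axis, 27 of 64 cells solid] → remaining = 216
after view 2 [z-axis, 37 of 64 cells solid] → remaining = 131

voxel count = 131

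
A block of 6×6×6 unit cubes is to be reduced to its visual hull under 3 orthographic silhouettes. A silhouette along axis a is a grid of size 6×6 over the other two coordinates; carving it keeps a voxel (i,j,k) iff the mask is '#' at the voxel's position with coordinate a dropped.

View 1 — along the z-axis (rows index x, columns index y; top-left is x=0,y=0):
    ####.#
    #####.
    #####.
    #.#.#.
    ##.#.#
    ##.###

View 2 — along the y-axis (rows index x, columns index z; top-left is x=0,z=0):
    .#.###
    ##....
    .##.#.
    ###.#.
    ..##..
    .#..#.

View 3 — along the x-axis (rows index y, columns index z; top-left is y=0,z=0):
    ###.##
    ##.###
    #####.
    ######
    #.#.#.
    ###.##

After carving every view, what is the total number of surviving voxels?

64 voxels

start: 6×6×6 = 216 voxels
after view 1 [z-axis, 27 of 36 cells solid] → remaining = 162
after view 2 [y-axis, 17 of 36 cells solid] → remaining = 75
after view 3 [x-axis, 29 of 36 cells solid] → remaining = 64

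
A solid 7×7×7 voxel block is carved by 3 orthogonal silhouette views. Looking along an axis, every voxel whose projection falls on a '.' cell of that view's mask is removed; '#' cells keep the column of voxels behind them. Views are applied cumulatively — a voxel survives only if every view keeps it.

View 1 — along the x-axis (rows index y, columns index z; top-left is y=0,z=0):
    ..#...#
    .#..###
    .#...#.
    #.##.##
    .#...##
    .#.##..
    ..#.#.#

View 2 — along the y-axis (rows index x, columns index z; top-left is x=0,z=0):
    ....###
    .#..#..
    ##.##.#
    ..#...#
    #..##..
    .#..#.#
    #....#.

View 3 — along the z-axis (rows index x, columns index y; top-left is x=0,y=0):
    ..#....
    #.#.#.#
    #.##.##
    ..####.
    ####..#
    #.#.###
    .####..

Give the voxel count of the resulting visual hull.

|visual hull| = 34

start: 7×7×7 = 343 voxels
  1. axis=0 (YZ plane), |mask|=22  ⇒  voxels=154
  2. axis=1 (XZ plane), |mask|=20  ⇒  voxels=65
  3. axis=2 (XY plane), |mask|=28  ⇒  voxels=34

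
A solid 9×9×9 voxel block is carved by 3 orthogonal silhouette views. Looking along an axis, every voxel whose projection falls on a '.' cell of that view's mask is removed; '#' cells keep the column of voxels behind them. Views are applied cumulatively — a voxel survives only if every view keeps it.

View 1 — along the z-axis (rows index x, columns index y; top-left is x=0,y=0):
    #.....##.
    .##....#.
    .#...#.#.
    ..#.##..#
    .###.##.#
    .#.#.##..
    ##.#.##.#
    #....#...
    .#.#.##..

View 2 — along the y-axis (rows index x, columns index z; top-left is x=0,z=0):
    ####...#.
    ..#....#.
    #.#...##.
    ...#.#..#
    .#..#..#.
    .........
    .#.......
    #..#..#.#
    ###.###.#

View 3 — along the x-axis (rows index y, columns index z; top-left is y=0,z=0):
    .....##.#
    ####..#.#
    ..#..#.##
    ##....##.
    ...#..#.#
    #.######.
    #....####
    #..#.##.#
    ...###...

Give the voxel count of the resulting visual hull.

|visual hull| = 56

initial block: 9^3 = 729
carve view 1 (along z, XY-mask fill 35/81): 315 voxels remain
carve view 2 (along y, XZ-mask fill 29/81): 105 voxels remain
carve view 3 (along x, YZ-mask fill 40/81): 56 voxels remain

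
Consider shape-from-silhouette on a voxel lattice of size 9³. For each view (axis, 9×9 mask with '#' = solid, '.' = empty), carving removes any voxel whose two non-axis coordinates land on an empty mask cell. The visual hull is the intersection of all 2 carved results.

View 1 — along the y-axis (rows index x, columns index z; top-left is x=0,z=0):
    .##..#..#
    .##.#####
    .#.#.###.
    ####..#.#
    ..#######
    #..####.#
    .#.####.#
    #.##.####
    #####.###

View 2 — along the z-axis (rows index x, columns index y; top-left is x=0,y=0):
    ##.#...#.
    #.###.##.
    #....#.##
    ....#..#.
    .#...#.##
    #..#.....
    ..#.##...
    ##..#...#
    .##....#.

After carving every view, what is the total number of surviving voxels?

before carving: 729 voxels (9×9×9)
step 1: project along y, AND mask (56/81) → |grid| = 504
step 2: project along z, AND mask (32/81) → |grid| = 200

|visual hull| = 200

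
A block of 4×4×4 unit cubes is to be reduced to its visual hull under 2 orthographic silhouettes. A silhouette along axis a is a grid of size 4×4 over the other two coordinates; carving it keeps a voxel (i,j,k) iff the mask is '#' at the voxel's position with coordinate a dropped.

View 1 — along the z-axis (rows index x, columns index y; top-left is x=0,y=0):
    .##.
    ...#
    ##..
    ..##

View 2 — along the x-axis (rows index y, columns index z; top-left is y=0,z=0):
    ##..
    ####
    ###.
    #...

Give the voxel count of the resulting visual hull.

initial block: 4^3 = 64
after view 1 [z-axis, 7 of 16 cells solid] → remaining = 28
after view 2 [x-axis, 10 of 16 cells solid] → remaining = 18

voxel count = 18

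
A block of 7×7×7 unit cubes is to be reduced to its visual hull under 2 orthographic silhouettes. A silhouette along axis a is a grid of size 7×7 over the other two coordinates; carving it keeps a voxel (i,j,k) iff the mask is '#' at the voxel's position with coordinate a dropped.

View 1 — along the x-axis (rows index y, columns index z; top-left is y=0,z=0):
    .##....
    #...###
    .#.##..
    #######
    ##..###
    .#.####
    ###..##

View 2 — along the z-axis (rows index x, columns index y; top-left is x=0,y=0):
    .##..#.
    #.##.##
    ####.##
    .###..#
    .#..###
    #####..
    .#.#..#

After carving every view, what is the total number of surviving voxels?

remaining voxels: 135

full grid |V| = 343
carve view 1 (along x, YZ-mask fill 31/49): 217 voxels remain
carve view 2 (along z, XY-mask fill 30/49): 135 voxels remain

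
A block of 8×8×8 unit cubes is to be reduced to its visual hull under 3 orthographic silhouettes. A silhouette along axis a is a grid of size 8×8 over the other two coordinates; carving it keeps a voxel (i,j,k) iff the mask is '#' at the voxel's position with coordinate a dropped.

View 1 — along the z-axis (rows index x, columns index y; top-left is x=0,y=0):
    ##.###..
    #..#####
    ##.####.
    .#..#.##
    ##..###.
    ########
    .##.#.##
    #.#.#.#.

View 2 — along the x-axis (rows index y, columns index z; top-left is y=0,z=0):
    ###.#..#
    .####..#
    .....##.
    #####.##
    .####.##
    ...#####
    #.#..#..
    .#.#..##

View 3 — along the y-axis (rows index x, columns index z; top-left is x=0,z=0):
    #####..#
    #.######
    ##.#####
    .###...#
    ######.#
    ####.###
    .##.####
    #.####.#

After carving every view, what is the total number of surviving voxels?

170 voxels

before carving: 512 voxels (8×8×8)
carve view 1 (along z, XY-mask fill 43/64): 344 voxels remain
carve view 2 (along x, YZ-mask fill 37/64): 204 voxels remain
carve view 3 (along y, XZ-mask fill 50/64): 170 voxels remain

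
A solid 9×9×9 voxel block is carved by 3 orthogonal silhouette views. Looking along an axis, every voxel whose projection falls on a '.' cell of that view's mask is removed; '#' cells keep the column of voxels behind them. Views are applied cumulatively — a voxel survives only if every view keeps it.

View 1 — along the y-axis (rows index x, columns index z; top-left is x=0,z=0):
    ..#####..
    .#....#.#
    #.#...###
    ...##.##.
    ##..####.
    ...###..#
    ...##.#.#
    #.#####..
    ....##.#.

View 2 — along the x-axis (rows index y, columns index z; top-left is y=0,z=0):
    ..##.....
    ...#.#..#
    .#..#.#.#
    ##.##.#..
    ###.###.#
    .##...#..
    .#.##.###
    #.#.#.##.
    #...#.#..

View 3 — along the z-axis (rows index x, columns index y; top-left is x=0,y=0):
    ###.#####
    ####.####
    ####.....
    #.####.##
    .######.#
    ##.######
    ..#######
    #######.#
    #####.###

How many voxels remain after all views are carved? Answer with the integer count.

voxel count = 140

initial block: 9^3 = 729
after view 1 [y-axis, 40 of 81 cells solid] → remaining = 360
after view 2 [x-axis, 38 of 81 cells solid] → remaining = 179
after view 3 [z-axis, 65 of 81 cells solid] → remaining = 140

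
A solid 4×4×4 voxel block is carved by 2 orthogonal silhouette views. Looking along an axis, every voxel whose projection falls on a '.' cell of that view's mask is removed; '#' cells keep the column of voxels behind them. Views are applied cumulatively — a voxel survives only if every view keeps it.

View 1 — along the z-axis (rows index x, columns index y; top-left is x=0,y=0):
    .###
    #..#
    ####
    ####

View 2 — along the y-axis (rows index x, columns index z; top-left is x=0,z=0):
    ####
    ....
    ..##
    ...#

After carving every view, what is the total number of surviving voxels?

voxel count = 24

full grid |V| = 64
V1 z: intersect with XY mask (13 set) -- 52 left
V2 y: intersect with XZ mask (7 set) -- 24 left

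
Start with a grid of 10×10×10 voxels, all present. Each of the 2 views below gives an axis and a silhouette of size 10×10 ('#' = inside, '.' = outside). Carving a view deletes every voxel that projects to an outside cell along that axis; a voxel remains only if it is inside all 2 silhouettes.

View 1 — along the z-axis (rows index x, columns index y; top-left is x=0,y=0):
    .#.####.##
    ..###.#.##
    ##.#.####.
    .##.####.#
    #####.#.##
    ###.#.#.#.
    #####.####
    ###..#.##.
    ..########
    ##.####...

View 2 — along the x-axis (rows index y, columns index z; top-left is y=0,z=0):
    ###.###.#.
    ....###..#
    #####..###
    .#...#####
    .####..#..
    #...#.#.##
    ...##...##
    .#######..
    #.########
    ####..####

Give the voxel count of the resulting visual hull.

initial block: 10^3 = 1000
[1] z-view keeps 70 columns → grid now 700
[2] x-view keeps 63 columns → grid now 433

433 voxels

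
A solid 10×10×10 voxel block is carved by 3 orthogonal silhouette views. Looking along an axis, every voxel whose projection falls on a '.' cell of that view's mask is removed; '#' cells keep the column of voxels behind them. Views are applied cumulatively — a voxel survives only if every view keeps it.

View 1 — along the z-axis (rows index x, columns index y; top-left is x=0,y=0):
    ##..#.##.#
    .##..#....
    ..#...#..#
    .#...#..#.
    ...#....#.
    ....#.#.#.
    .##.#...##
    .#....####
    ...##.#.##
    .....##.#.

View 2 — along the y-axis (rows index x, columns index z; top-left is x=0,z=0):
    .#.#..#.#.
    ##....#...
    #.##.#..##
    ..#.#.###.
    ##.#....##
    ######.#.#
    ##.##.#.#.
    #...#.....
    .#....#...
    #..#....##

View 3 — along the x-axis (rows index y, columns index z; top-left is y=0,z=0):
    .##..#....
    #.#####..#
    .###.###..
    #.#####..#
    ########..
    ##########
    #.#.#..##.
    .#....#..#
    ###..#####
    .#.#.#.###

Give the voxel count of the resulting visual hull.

|visual hull| = 104

full grid |V| = 1000
V1 z: intersect with XY mask (38 set) -- 380 left
V2 y: intersect with XZ mask (45 set) -- 162 left
V3 x: intersect with YZ mask (63 set) -- 104 left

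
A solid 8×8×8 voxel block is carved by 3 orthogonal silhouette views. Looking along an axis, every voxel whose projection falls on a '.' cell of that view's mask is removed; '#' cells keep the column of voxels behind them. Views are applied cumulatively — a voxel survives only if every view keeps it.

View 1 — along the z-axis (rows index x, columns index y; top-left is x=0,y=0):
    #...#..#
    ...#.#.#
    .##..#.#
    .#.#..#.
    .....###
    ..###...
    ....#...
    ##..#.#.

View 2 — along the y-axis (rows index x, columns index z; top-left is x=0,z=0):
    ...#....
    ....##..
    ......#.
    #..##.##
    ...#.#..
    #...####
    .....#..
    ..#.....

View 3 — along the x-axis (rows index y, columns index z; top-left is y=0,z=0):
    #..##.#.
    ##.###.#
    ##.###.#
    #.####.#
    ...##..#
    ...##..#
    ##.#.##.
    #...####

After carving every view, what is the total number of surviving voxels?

voxel count = 33

start: 8×8×8 = 512 voxels
[1] z-view keeps 24 columns → grid now 192
[2] y-view keeps 18 columns → grid now 54
[3] x-view keeps 38 columns → grid now 33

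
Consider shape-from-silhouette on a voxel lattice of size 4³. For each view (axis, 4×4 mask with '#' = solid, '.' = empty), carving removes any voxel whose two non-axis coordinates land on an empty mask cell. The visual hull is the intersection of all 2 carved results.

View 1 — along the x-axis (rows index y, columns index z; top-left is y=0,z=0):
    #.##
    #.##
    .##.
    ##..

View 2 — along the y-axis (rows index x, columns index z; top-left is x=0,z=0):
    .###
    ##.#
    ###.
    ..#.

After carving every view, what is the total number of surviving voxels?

start: 4×4×4 = 64 voxels
step 1: project along x, AND mask (10/16) → |grid| = 40
step 2: project along y, AND mask (10/16) → |grid| = 25

voxel count = 25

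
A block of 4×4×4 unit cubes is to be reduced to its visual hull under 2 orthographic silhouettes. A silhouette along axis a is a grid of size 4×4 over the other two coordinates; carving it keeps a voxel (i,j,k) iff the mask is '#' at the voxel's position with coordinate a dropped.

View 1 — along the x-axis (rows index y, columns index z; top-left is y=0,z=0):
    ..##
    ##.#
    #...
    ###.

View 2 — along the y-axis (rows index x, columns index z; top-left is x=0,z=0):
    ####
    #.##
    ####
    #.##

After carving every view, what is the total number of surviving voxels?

initial block: 4^3 = 64
after view 1 [x-axis, 9 of 16 cells solid] → remaining = 36
after view 2 [y-axis, 14 of 16 cells solid] → remaining = 32

remaining voxels: 32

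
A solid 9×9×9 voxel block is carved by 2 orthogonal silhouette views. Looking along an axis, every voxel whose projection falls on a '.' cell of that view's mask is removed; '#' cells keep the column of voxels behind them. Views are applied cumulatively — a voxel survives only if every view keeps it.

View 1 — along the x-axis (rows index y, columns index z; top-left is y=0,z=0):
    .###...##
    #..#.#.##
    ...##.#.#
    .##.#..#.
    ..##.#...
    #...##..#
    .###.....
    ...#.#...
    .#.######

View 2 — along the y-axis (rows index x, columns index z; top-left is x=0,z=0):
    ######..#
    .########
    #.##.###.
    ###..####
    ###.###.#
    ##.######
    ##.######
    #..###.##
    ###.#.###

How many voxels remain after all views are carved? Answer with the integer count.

remaining voxels: 260

before carving: 729 voxels (9×9×9)
carve view 1 (along x, YZ-mask fill 37/81): 333 voxels remain
carve view 2 (along y, XZ-mask fill 64/81): 260 voxels remain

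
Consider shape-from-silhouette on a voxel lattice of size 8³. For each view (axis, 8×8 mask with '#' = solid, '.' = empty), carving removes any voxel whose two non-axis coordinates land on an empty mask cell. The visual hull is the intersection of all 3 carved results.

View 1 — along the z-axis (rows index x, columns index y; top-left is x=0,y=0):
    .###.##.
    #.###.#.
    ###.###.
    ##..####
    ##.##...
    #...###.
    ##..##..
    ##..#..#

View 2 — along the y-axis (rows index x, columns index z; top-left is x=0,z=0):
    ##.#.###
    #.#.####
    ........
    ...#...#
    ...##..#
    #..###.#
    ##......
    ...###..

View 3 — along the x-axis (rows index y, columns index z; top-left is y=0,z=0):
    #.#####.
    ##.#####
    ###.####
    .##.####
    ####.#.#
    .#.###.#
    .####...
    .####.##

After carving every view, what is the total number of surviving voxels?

92 voxels

full grid |V| = 512
carve view 1 (along z, XY-mask fill 38/64): 304 voxels remain
carve view 2 (along y, XZ-mask fill 27/64): 124 voxels remain
carve view 3 (along x, YZ-mask fill 47/64): 92 voxels remain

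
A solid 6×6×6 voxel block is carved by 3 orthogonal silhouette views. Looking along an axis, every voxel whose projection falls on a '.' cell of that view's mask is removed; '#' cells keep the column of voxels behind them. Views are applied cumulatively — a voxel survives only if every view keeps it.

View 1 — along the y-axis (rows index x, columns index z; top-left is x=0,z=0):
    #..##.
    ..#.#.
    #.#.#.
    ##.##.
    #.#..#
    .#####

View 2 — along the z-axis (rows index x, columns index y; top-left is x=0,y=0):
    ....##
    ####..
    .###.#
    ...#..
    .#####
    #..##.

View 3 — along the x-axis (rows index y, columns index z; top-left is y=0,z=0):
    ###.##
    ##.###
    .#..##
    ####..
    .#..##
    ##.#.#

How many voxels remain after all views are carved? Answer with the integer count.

initial block: 6^3 = 216
carve view 1 (along y, XZ-mask fill 20/36): 120 voxels remain
carve view 2 (along z, XY-mask fill 19/36): 60 voxels remain
carve view 3 (along x, YZ-mask fill 24/36): 35 voxels remain

voxel count = 35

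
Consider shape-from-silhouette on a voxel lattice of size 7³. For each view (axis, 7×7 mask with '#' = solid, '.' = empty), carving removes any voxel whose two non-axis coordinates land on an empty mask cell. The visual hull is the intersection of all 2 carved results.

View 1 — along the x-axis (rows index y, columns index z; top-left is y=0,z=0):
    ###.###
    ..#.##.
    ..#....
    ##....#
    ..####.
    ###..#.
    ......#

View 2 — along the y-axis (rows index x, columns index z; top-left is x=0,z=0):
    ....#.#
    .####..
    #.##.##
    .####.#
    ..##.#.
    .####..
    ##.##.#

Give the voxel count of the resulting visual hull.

|visual hull| = 84

full grid |V| = 343
carve view 1 (along x, YZ-mask fill 22/49): 154 voxels remain
carve view 2 (along y, XZ-mask fill 28/49): 84 voxels remain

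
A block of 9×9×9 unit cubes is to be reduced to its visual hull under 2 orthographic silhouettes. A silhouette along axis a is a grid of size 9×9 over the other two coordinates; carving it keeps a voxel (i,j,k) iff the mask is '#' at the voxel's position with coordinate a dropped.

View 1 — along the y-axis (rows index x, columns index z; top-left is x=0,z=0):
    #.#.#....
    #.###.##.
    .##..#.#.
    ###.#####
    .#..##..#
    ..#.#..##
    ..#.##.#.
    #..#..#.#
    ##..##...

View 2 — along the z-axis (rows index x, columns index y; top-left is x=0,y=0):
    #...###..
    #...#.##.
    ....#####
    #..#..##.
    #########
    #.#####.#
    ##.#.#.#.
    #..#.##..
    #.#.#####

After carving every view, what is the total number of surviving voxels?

before carving: 729 voxels (9×9×9)
carve view 1 (along y, XZ-mask fill 41/81): 369 voxels remain
carve view 2 (along z, XY-mask fill 49/81): 216 voxels remain

|visual hull| = 216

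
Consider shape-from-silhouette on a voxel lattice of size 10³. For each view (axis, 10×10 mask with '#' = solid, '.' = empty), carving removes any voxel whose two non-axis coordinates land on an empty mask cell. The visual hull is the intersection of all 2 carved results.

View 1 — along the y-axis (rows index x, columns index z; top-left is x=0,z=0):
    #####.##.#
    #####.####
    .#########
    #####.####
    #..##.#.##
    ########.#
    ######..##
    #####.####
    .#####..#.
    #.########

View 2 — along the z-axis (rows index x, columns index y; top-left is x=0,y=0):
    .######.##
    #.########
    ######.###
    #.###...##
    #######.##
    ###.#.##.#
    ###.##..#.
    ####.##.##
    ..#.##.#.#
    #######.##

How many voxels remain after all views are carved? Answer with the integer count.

initial block: 10^3 = 1000
after view 1 [y-axis, 82 of 100 cells solid] → remaining = 820
after view 2 [z-axis, 76 of 100 cells solid] → remaining = 628

remaining voxels: 628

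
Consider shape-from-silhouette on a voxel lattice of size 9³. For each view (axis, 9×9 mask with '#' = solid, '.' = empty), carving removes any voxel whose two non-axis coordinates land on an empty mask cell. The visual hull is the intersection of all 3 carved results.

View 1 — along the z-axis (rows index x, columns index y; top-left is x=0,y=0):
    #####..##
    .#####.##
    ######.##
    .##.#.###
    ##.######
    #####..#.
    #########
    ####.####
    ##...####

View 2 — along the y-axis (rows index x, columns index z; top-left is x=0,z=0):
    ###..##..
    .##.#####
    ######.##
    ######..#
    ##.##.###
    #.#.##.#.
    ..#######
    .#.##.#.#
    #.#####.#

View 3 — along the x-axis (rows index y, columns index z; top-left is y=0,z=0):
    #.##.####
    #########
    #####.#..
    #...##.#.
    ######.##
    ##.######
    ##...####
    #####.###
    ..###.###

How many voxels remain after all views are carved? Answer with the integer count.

before carving: 729 voxels (9×9×9)
carve view 1 (along z, XY-mask fill 65/81): 585 voxels remain
carve view 2 (along y, XZ-mask fill 58/81): 421 voxels remain
carve view 3 (along x, YZ-mask fill 62/81): 327 voxels remain

remaining voxels: 327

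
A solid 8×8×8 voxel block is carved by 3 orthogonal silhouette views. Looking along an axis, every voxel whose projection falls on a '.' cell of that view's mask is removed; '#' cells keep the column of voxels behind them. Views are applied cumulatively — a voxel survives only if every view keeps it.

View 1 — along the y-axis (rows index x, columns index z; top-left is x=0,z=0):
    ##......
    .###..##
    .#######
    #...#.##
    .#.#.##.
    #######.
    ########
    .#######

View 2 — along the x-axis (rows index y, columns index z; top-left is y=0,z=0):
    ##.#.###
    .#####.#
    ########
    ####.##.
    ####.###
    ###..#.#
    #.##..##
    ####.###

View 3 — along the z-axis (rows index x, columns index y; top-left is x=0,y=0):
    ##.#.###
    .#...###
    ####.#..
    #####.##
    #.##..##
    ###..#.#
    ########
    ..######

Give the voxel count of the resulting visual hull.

remaining voxels: 200

initial block: 8^3 = 512
after view 1 [y-axis, 44 of 64 cells solid] → remaining = 352
after view 2 [x-axis, 50 of 64 cells solid] → remaining = 276
after view 3 [z-axis, 46 of 64 cells solid] → remaining = 200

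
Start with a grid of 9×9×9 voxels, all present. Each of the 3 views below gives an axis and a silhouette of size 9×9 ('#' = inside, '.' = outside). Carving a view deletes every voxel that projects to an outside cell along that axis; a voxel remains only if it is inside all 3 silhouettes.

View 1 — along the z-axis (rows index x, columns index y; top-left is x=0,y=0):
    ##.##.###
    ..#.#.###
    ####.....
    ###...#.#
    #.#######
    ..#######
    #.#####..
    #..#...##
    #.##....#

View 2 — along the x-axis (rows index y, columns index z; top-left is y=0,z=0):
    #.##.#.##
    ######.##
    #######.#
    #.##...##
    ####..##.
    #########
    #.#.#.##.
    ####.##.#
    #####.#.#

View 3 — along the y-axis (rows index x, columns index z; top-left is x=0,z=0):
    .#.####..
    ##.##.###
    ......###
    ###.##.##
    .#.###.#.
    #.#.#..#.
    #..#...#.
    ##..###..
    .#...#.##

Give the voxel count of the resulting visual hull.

initial block: 9^3 = 729
  1. axis=2 (XY plane), |mask|=50  ⇒  voxels=450
  2. axis=0 (YZ plane), |mask|=61  ⇒  voxels=328
  3. axis=1 (XZ plane), |mask|=43  ⇒  voxels=165

|visual hull| = 165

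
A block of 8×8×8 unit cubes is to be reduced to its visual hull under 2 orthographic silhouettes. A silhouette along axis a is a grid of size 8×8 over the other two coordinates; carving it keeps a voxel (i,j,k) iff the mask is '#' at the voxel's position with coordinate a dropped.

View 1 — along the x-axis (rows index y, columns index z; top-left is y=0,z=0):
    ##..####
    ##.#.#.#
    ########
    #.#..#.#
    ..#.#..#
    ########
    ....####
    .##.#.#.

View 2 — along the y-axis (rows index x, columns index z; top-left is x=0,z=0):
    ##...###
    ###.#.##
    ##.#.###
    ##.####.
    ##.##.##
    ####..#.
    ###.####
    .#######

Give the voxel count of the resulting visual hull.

before carving: 512 voxels (8×8×8)
  1. axis=0 (YZ plane), |mask|=42  ⇒  voxels=336
  2. axis=1 (XZ plane), |mask|=48  ⇒  voxels=252

252 voxels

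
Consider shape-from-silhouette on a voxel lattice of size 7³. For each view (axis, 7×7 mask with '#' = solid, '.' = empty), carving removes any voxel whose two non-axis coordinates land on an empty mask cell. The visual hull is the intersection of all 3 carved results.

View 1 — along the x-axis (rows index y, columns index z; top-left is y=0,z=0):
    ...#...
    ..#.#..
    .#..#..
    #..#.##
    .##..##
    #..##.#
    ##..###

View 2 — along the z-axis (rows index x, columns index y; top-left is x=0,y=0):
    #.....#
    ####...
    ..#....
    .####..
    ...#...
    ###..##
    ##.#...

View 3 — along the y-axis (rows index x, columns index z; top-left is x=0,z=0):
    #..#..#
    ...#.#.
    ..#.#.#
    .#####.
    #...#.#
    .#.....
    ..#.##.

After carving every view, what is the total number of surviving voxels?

full grid |V| = 343
V1 x: intersect with YZ mask (22 set) -- 154 left
V2 z: intersect with XY mask (20 set) -- 54 left
V3 y: intersect with XZ mask (20 set) -- 23 left

|visual hull| = 23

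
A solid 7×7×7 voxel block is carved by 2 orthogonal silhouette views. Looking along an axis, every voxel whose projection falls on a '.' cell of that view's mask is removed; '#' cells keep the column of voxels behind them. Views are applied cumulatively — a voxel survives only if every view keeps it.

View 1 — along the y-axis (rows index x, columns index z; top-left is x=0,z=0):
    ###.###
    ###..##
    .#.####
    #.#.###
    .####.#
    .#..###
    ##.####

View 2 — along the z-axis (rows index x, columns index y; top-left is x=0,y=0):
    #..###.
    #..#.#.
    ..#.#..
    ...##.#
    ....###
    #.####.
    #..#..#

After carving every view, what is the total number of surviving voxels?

117 voxels

start: 7×7×7 = 343 voxels
V1 y: intersect with XZ mask (36 set) -- 252 left
V2 z: intersect with XY mask (23 set) -- 117 left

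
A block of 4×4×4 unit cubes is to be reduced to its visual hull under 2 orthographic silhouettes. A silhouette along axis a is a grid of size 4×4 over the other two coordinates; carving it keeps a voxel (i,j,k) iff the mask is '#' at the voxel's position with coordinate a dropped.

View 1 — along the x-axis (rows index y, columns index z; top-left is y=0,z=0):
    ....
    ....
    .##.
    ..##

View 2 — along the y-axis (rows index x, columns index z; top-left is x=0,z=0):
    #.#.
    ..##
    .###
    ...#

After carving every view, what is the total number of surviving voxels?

before carving: 64 voxels (4×4×4)
[1] x-view keeps 4 columns → grid now 16
[2] y-view keeps 8 columns → grid now 10

10 voxels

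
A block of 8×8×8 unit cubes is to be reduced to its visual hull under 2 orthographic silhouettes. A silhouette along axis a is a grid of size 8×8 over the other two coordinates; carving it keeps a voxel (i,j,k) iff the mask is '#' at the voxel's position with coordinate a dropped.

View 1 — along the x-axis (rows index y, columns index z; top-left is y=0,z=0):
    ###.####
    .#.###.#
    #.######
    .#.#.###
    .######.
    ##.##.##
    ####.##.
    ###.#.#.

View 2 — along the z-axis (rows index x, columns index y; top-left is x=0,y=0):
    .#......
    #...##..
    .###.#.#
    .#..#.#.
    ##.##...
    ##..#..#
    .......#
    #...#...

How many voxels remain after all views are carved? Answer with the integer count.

before carving: 512 voxels (8×8×8)
  1. axis=0 (YZ plane), |mask|=47  ⇒  voxels=376
  2. axis=2 (XY plane), |mask|=23  ⇒  voxels=133

voxel count = 133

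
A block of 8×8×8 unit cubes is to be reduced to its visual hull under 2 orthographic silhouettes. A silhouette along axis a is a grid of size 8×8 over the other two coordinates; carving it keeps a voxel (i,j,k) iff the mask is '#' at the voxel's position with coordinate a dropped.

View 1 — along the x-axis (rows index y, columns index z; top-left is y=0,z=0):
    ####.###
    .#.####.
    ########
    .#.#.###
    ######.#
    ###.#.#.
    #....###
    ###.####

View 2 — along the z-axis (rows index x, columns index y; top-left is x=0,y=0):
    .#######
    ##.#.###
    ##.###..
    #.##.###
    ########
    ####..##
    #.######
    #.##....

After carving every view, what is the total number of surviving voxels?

before carving: 512 voxels (8×8×8)
carve view 1 (along x, YZ-mask fill 48/64): 384 voxels remain
carve view 2 (along z, XY-mask fill 48/64): 286 voxels remain

286 voxels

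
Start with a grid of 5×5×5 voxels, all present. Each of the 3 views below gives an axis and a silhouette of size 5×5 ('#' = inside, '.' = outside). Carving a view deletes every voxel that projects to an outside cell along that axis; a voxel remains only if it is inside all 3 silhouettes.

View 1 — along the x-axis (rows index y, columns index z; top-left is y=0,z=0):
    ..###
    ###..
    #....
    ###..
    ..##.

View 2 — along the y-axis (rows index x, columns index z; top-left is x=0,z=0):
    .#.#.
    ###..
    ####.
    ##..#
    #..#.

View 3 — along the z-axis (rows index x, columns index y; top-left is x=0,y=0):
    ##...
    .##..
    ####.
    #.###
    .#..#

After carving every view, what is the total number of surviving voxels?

21 voxels

before carving: 125 voxels (5×5×5)
after view 1 [x-axis, 12 of 25 cells solid] → remaining = 60
after view 2 [y-axis, 14 of 25 cells solid] → remaining = 35
after view 3 [z-axis, 14 of 25 cells solid] → remaining = 21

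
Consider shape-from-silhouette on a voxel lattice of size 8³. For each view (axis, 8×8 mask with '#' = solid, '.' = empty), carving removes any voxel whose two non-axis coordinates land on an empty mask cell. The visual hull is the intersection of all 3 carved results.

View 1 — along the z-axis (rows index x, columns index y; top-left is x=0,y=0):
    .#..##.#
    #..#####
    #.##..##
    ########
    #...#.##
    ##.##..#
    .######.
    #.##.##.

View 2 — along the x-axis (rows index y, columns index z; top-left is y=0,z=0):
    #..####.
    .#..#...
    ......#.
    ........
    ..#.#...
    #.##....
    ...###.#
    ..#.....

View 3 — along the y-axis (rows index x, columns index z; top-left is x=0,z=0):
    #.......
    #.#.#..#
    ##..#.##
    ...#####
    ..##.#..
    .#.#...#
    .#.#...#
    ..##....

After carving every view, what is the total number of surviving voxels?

remaining voxels: 44

start: 8×8×8 = 512 voxels
V1 z: intersect with XY mask (43 set) -- 344 left
V2 x: intersect with YZ mask (18 set) -- 99 left
V3 y: intersect with XZ mask (26 set) -- 44 left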